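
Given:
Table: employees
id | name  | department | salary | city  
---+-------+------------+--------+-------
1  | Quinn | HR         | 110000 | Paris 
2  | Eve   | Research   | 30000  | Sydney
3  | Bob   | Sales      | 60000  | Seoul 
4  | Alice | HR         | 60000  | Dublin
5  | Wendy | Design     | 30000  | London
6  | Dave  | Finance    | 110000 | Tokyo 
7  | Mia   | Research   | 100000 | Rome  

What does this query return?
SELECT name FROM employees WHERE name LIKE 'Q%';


LIKE 'Q%' matches names starting with 'Q'
Matching: 1

1 rows:
Quinn


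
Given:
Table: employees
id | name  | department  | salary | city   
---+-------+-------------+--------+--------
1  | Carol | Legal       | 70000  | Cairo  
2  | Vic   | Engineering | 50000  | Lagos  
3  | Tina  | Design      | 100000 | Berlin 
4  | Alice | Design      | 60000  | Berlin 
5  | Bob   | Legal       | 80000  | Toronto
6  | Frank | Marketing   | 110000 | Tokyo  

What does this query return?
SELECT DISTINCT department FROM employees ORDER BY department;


All 'department' values (row order): Legal, Engineering, Design, Design, Legal, Marketing
Removing duplicates leaves 4 unique value(s).

4 values:
Design
Engineering
Legal
Marketing


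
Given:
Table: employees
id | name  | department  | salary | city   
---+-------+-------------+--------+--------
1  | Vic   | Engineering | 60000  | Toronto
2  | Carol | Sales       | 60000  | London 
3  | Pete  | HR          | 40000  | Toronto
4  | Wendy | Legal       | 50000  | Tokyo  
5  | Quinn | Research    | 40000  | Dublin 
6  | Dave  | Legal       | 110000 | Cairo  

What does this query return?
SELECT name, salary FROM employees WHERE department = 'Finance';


Filtering: department = 'Finance'
Matching rows: 0

Empty result set (0 rows)


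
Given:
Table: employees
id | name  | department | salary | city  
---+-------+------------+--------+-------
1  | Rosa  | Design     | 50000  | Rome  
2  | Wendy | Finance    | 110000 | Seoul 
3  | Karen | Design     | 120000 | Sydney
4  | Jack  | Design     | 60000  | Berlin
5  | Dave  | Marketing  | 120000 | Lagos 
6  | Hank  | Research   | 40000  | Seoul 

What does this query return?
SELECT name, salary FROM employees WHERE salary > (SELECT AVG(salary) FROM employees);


Subquery: AVG(salary) = 83333.33
Filtering: salary > 83333.33
  Wendy (110000) -> MATCH
  Karen (120000) -> MATCH
  Dave (120000) -> MATCH


3 rows:
Wendy, 110000
Karen, 120000
Dave, 120000


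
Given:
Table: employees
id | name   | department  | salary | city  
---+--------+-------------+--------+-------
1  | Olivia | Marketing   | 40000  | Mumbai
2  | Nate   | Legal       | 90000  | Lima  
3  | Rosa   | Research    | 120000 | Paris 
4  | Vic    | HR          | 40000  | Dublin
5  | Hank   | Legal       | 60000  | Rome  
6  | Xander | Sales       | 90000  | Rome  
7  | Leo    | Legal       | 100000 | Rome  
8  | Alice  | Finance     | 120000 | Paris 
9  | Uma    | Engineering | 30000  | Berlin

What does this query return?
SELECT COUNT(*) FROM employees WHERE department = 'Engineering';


Counting rows where department = 'Engineering'
  Uma -> MATCH


1


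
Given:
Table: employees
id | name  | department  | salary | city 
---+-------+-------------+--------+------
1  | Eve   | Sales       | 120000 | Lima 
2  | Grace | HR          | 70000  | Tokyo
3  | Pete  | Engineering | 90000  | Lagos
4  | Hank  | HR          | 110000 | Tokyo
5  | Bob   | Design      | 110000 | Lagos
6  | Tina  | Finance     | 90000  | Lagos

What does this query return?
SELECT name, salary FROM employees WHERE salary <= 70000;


Filtering: salary <= 70000
Matching: 1 rows

1 rows:
Grace, 70000


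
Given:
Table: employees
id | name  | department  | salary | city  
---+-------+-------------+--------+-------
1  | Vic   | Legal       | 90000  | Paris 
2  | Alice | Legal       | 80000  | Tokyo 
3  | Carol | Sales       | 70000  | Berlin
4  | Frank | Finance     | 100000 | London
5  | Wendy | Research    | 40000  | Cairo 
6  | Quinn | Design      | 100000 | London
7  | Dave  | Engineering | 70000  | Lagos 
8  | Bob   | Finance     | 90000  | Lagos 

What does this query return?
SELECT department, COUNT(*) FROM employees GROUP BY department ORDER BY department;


Assigning each row to its department group:
  Vic -> Legal
  Alice -> Legal
  Carol -> Sales
  Frank -> Finance
  Wendy -> Research
  Quinn -> Design
  Dave -> Engineering
  Bob -> Finance


6 groups:
Design, 1
Engineering, 1
Finance, 2
Legal, 2
Research, 1
Sales, 1


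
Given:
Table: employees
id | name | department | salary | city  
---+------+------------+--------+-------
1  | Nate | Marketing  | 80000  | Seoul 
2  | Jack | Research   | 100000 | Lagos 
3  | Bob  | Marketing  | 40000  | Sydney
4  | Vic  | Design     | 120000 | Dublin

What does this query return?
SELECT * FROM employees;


SELECT * returns all 4 rows with all columns

4 rows:
1, Nate, Marketing, 80000, Seoul
2, Jack, Research, 100000, Lagos
3, Bob, Marketing, 40000, Sydney
4, Vic, Design, 120000, Dublin


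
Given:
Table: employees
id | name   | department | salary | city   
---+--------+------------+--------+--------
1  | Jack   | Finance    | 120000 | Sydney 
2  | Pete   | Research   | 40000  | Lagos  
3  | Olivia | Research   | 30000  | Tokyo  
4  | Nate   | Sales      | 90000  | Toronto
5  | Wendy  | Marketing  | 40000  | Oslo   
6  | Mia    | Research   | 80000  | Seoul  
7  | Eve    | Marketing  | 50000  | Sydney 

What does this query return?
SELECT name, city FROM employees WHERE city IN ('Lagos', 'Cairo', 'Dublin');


Filtering: city IN ('Lagos', 'Cairo', 'Dublin')
Matching: 1 rows

1 rows:
Pete, Lagos


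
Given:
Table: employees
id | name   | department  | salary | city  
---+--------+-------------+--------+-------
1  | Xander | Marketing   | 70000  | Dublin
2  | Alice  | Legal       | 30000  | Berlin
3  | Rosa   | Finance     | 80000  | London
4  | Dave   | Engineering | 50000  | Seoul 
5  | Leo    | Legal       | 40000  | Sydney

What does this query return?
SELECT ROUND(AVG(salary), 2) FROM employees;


SUM(salary) = 270000
COUNT = 5
ROUND(AVG, 2) = ROUND(270000 / 5, 2) = 54000.0

54000.0


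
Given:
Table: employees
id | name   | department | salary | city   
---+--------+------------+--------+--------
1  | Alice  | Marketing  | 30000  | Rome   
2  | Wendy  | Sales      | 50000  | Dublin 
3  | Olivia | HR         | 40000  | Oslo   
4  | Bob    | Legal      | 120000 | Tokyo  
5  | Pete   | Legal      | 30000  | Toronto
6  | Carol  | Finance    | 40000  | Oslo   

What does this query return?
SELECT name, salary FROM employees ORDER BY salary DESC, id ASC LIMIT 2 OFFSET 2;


Sort by salary DESC (id ASC tiebreak), then skip 2 and take 2
Rows 3 through 4

2 rows:
Olivia, 40000
Carol, 40000


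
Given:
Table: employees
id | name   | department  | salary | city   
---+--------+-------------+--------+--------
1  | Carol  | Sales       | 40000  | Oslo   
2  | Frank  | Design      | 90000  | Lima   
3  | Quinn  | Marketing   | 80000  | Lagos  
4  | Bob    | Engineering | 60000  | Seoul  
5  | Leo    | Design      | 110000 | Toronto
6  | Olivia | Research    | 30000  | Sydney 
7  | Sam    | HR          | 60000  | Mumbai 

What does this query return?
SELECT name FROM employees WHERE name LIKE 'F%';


LIKE 'F%' matches names starting with 'F'
Matching: 1

1 rows:
Frank


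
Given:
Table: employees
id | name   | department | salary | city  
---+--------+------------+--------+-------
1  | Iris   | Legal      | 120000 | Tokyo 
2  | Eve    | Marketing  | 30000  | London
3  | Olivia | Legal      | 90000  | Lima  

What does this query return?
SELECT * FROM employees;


SELECT * returns all 3 rows with all columns

3 rows:
1, Iris, Legal, 120000, Tokyo
2, Eve, Marketing, 30000, London
3, Olivia, Legal, 90000, Lima


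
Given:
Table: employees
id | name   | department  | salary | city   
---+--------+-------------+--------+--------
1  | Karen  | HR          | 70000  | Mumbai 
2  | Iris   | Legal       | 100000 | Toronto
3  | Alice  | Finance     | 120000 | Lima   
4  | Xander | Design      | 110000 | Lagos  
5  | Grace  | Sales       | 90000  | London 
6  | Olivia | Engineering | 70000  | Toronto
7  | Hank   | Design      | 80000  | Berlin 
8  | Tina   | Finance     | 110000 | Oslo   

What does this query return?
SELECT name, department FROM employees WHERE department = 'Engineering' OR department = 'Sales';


Filtering: department = 'Engineering' OR 'Sales'
Matching: 2 rows

2 rows:
Grace, Sales
Olivia, Engineering


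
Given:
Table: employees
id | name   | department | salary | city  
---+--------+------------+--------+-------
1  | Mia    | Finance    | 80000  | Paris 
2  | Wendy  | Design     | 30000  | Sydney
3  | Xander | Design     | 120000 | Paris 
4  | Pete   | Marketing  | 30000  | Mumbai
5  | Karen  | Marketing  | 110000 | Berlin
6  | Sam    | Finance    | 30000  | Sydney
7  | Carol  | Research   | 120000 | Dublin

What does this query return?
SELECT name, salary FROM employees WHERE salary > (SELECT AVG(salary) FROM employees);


Subquery: AVG(salary) = 74285.71
Filtering: salary > 74285.71
  Mia (80000) -> MATCH
  Xander (120000) -> MATCH
  Karen (110000) -> MATCH
  Carol (120000) -> MATCH


4 rows:
Mia, 80000
Xander, 120000
Karen, 110000
Carol, 120000


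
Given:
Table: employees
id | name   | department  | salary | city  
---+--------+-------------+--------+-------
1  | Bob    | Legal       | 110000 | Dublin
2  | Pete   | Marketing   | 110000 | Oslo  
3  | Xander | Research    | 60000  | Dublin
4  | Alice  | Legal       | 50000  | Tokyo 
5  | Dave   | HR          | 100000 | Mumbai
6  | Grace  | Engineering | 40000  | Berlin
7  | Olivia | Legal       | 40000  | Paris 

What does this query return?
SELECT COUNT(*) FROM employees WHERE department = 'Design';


Counting rows where department = 'Design'


0


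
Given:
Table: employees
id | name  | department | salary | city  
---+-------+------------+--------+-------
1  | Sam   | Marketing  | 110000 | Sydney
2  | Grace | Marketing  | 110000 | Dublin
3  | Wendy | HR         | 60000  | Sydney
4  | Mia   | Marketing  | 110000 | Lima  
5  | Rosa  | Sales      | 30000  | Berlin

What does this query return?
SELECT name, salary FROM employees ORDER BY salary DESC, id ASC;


Sorting by salary DESC, then id ASC for ties

5 rows:
Sam, 110000
Grace, 110000
Mia, 110000
Wendy, 60000
Rosa, 30000


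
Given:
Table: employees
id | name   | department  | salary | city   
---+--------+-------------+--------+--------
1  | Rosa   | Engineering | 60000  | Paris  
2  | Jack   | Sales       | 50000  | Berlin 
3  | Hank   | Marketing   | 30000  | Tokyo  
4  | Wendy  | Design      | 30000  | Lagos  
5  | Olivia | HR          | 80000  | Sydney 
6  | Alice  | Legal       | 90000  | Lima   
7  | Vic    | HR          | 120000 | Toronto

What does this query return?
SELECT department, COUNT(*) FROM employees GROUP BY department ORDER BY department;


Assigning each row to its department group:
  Rosa -> Engineering
  Jack -> Sales
  Hank -> Marketing
  Wendy -> Design
  Olivia -> HR
  Alice -> Legal
  Vic -> HR


6 groups:
Design, 1
Engineering, 1
HR, 2
Legal, 1
Marketing, 1
Sales, 1


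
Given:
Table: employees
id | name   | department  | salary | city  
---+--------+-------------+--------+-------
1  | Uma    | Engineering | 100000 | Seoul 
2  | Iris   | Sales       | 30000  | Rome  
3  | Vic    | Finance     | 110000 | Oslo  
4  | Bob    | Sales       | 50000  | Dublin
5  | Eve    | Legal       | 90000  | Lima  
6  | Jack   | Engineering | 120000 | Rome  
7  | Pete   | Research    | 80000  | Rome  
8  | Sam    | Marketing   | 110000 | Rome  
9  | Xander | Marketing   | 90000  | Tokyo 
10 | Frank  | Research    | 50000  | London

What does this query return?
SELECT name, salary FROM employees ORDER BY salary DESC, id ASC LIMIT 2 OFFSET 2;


Sort by salary DESC (id ASC tiebreak), then skip 2 and take 2
Rows 3 through 4

2 rows:
Sam, 110000
Uma, 100000


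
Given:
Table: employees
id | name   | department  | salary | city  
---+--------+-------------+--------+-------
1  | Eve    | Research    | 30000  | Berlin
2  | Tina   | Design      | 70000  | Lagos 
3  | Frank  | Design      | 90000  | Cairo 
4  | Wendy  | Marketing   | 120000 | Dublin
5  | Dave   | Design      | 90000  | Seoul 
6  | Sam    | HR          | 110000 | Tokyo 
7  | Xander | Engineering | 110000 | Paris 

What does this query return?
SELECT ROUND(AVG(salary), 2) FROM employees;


SUM(salary) = 620000
COUNT = 7
ROUND(AVG, 2) = ROUND(620000 / 7, 2) = 88571.43

88571.43


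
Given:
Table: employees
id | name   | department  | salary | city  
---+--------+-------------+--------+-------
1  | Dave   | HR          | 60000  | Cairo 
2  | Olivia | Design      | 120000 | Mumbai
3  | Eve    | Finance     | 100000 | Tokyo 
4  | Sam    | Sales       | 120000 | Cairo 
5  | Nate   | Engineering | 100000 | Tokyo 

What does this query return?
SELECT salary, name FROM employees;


Projecting columns: salary, name

5 rows:
60000, Dave
120000, Olivia
100000, Eve
120000, Sam
100000, Nate


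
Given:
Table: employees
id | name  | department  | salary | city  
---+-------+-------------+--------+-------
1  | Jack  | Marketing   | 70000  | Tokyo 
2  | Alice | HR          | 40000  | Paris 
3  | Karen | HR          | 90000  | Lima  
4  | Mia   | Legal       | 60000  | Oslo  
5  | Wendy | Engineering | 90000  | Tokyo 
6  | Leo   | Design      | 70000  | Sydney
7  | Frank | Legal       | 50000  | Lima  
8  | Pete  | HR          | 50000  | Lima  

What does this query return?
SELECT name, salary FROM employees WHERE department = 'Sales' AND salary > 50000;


Filtering: department = 'Sales' AND salary > 50000
Matching: 0 rows

Empty result set (0 rows)


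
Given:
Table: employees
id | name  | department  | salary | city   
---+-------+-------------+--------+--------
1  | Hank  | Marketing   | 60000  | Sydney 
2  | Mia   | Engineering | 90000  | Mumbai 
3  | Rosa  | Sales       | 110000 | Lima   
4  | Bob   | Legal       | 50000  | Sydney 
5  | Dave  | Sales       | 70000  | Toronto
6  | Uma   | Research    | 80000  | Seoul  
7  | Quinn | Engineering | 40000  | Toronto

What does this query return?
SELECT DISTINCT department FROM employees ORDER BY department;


All 'department' values (row order): Marketing, Engineering, Sales, Legal, Sales, Research, Engineering
Removing duplicates leaves 5 unique value(s).

5 values:
Engineering
Legal
Marketing
Research
Sales


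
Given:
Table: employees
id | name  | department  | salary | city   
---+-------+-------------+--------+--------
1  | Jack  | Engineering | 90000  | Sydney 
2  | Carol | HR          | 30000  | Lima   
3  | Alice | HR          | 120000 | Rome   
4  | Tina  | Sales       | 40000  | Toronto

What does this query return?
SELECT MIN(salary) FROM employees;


Salaries: 90000, 30000, 120000, 40000
MIN = 30000

30000


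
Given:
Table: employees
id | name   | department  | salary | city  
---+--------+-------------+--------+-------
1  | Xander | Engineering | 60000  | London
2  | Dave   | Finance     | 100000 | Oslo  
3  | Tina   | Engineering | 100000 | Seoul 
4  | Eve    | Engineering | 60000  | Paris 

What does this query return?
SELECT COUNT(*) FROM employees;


COUNT(*) counts all rows

4


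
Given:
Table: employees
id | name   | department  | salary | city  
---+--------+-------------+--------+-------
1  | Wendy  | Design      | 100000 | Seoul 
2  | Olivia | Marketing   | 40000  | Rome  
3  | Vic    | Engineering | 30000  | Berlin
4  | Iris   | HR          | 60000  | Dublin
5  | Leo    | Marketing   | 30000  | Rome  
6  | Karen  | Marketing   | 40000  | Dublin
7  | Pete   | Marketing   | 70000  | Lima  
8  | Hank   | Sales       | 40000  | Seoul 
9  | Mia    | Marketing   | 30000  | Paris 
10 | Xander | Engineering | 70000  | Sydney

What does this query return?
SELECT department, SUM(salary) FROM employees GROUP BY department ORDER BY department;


Summing salary within each department:
  Design: 100000 = 100000
  Engineering: 30000 + 70000 = 100000
  HR: 60000 = 60000
  Marketing: 40000 + 30000 + 40000 + 70000 + 30000 = 210000
  Sales: 40000 = 40000


5 groups:
Design, 100000
Engineering, 100000
HR, 60000
Marketing, 210000
Sales, 40000


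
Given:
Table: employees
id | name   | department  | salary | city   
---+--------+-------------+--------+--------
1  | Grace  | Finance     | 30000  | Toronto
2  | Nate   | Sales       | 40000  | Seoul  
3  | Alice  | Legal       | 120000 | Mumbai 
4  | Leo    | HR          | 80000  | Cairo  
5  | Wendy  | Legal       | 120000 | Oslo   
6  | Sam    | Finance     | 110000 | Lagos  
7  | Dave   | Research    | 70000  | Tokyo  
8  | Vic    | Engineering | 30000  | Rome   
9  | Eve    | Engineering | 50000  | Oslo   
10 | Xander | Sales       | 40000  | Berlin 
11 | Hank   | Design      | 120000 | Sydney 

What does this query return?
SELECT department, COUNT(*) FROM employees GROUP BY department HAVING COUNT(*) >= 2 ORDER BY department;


Groups with count >= 2:
  Engineering: 2 -> PASS
  Finance: 2 -> PASS
  Legal: 2 -> PASS
  Sales: 2 -> PASS
  Design: 1 -> filtered out
  HR: 1 -> filtered out
  Research: 1 -> filtered out


4 groups:
Engineering, 2
Finance, 2
Legal, 2
Sales, 2


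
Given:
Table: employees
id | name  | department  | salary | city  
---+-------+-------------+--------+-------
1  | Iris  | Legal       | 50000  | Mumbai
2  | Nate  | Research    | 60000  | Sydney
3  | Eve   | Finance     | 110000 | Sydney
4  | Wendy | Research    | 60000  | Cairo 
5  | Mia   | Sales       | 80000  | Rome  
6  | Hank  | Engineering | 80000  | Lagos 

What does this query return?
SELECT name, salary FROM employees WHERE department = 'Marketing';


Filtering: department = 'Marketing'
Matching rows: 0

Empty result set (0 rows)


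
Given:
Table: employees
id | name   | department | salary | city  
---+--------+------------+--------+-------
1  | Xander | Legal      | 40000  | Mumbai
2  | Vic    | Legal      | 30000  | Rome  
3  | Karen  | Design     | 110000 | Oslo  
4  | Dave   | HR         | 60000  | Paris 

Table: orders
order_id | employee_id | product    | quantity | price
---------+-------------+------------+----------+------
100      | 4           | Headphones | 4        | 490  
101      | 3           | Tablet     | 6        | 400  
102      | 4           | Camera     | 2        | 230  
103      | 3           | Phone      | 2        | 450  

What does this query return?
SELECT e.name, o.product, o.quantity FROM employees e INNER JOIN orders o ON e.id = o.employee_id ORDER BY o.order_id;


Joining employees.id = orders.employee_id:
  employee Dave (id=4) -> order Headphones
  employee Karen (id=3) -> order Tablet
  employee Dave (id=4) -> order Camera
  employee Karen (id=3) -> order Phone


4 rows:
Dave, Headphones, 4
Karen, Tablet, 6
Dave, Camera, 2
Karen, Phone, 2


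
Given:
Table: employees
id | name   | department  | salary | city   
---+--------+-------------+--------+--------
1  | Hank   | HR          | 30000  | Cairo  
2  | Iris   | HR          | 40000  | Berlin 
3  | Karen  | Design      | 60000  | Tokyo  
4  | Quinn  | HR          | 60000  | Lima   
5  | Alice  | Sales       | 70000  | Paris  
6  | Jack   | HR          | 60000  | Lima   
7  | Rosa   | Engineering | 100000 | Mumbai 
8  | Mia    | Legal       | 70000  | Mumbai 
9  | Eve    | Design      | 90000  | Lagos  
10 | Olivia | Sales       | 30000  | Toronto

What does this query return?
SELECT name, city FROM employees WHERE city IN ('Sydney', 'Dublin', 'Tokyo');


Filtering: city IN ('Sydney', 'Dublin', 'Tokyo')
Matching: 1 rows

1 rows:
Karen, Tokyo


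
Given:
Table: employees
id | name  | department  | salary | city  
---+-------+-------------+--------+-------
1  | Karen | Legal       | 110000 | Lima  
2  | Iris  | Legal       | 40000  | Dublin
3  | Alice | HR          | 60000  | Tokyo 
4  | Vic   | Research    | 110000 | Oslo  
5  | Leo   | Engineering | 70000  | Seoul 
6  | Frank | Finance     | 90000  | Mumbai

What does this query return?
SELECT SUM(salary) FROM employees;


SUM(salary) = 110000 + 40000 + 60000 + 110000 + 70000 + 90000 = 480000

480000


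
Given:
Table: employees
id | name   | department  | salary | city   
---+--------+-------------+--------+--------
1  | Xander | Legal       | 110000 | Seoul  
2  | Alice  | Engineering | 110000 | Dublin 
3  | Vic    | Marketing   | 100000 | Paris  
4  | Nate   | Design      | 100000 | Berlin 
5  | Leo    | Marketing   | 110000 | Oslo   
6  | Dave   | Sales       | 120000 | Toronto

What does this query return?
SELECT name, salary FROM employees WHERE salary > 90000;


Filtering: salary > 90000
Matching: 6 rows

6 rows:
Xander, 110000
Alice, 110000
Vic, 100000
Nate, 100000
Leo, 110000
Dave, 120000


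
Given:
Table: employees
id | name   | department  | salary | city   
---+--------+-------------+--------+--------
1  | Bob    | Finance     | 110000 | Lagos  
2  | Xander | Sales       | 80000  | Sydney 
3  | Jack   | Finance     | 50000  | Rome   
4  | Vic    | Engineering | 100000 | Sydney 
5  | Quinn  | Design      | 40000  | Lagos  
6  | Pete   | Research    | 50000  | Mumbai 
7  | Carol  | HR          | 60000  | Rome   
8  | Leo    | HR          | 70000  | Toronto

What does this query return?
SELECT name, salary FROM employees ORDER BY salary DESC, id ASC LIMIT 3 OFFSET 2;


Sort by salary DESC (id ASC tiebreak), then skip 2 and take 3
Rows 3 through 5

3 rows:
Xander, 80000
Leo, 70000
Carol, 60000


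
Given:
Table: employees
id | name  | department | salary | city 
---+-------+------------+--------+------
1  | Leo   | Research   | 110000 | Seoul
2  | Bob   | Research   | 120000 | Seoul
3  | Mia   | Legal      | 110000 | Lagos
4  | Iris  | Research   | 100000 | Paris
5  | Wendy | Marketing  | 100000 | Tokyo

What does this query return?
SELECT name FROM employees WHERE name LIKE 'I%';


LIKE 'I%' matches names starting with 'I'
Matching: 1

1 rows:
Iris


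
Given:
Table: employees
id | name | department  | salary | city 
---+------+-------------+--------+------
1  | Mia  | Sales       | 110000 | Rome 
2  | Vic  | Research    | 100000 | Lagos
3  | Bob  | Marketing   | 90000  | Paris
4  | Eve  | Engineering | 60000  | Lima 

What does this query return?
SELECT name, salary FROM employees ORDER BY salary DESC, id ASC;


Sorting by salary DESC, then id ASC for ties

4 rows:
Mia, 110000
Vic, 100000
Bob, 90000
Eve, 60000


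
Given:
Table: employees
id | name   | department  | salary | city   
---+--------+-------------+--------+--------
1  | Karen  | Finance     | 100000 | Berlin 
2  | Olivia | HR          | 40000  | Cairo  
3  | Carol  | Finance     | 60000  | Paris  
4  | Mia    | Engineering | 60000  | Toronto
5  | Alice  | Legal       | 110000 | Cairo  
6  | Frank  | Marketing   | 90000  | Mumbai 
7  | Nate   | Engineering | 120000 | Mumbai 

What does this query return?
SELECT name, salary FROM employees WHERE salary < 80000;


Filtering: salary < 80000
Matching: 3 rows

3 rows:
Olivia, 40000
Carol, 60000
Mia, 60000


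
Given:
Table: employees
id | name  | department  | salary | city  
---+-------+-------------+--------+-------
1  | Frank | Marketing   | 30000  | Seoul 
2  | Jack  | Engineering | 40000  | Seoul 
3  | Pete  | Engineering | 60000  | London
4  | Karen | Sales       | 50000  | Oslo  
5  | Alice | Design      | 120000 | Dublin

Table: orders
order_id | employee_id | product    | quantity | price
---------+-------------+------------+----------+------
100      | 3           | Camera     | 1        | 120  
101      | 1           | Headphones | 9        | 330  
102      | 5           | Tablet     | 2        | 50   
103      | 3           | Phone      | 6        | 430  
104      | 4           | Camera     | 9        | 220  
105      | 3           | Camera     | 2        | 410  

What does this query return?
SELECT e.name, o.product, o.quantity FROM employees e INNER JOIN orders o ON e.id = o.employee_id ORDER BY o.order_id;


Joining employees.id = orders.employee_id:
  employee Pete (id=3) -> order Camera
  employee Frank (id=1) -> order Headphones
  employee Alice (id=5) -> order Tablet
  employee Pete (id=3) -> order Phone
  employee Karen (id=4) -> order Camera
  employee Pete (id=3) -> order Camera


6 rows:
Pete, Camera, 1
Frank, Headphones, 9
Alice, Tablet, 2
Pete, Phone, 6
Karen, Camera, 9
Pete, Camera, 2


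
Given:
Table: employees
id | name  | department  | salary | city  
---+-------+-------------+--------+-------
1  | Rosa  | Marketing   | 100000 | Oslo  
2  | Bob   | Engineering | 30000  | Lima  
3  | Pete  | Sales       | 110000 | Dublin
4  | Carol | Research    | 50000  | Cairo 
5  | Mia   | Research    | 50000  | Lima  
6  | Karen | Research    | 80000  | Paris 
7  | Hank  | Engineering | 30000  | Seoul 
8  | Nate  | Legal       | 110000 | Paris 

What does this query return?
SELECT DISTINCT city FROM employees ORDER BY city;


All 'city' values (row order): Oslo, Lima, Dublin, Cairo, Lima, Paris, Seoul, Paris
Removing duplicates leaves 6 unique value(s).

6 values:
Cairo
Dublin
Lima
Oslo
Paris
Seoul


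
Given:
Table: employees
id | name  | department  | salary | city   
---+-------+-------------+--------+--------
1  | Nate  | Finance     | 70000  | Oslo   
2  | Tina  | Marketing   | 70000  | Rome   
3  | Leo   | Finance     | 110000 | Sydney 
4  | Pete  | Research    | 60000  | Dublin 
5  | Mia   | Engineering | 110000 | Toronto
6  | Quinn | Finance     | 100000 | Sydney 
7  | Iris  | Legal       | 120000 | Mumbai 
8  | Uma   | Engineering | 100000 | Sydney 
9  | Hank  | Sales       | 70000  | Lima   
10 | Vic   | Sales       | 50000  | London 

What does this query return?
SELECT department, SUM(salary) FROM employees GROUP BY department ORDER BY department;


Summing salary within each department:
  Engineering: 110000 + 100000 = 210000
  Finance: 70000 + 110000 + 100000 = 280000
  Legal: 120000 = 120000
  Marketing: 70000 = 70000
  Research: 60000 = 60000
  Sales: 70000 + 50000 = 120000


6 groups:
Engineering, 210000
Finance, 280000
Legal, 120000
Marketing, 70000
Research, 60000
Sales, 120000


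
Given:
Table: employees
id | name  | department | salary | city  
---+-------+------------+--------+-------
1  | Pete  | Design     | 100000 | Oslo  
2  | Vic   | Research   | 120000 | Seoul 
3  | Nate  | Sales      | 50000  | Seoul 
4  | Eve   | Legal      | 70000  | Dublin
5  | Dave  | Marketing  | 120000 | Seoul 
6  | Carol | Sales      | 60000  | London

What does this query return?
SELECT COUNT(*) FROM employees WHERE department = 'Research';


Counting rows where department = 'Research'
  Vic -> MATCH


1


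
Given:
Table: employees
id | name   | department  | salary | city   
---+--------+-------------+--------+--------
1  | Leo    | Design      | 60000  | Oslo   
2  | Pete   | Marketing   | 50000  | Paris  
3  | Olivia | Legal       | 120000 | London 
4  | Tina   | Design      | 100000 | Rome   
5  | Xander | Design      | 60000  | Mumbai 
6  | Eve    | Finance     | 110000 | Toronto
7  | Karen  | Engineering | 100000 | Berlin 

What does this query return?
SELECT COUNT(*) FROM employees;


COUNT(*) counts all rows

7


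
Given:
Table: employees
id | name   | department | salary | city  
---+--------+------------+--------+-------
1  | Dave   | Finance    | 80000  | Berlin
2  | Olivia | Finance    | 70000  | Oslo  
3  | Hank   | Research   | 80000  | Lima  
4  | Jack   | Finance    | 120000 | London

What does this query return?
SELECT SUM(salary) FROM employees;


SUM(salary) = 80000 + 70000 + 80000 + 120000 = 350000

350000


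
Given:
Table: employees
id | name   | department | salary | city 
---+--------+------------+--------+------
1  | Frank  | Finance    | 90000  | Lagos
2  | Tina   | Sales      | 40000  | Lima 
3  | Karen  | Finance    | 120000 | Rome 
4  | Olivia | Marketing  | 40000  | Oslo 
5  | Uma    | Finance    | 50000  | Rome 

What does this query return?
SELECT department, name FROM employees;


Projecting columns: department, name

5 rows:
Finance, Frank
Sales, Tina
Finance, Karen
Marketing, Olivia
Finance, Uma


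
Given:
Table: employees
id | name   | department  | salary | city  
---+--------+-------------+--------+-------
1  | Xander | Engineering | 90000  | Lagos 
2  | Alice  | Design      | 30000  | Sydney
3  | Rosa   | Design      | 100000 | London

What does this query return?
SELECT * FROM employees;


SELECT * returns all 3 rows with all columns

3 rows:
1, Xander, Engineering, 90000, Lagos
2, Alice, Design, 30000, Sydney
3, Rosa, Design, 100000, London


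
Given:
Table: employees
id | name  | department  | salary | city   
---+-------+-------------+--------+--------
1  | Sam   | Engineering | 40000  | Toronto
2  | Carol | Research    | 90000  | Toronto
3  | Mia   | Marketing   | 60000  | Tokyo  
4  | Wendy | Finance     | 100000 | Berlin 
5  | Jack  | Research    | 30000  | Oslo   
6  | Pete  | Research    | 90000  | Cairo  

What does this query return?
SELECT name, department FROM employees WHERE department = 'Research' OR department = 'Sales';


Filtering: department = 'Research' OR 'Sales'
Matching: 3 rows

3 rows:
Carol, Research
Jack, Research
Pete, Research


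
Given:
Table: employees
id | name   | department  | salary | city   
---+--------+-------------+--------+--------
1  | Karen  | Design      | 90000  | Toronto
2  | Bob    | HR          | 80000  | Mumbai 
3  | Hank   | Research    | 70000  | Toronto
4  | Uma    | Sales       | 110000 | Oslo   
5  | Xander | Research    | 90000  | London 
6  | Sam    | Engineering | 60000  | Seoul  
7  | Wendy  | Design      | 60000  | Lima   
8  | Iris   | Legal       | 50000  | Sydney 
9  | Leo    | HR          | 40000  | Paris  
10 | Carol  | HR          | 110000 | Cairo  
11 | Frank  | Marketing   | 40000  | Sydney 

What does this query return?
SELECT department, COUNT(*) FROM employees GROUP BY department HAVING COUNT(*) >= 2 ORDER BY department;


Groups with count >= 2:
  Design: 2 -> PASS
  HR: 3 -> PASS
  Research: 2 -> PASS
  Engineering: 1 -> filtered out
  Legal: 1 -> filtered out
  Marketing: 1 -> filtered out
  Sales: 1 -> filtered out


3 groups:
Design, 2
HR, 3
Research, 2


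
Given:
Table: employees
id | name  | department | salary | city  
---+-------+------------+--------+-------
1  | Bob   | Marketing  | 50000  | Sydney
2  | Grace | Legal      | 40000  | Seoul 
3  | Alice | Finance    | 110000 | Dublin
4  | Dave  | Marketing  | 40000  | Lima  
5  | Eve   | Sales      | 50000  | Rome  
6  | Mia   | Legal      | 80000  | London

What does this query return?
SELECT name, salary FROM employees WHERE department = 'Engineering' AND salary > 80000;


Filtering: department = 'Engineering' AND salary > 80000
Matching: 0 rows

Empty result set (0 rows)


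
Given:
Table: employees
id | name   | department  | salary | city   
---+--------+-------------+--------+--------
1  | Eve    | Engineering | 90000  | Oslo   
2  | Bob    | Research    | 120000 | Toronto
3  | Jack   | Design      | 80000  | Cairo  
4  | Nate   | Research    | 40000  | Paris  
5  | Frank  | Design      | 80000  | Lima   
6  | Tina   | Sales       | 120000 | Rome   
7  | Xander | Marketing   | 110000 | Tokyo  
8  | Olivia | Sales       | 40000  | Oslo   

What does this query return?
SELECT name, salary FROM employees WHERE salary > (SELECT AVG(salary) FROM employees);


Subquery: AVG(salary) = 85000.0
Filtering: salary > 85000.0
  Eve (90000) -> MATCH
  Bob (120000) -> MATCH
  Tina (120000) -> MATCH
  Xander (110000) -> MATCH


4 rows:
Eve, 90000
Bob, 120000
Tina, 120000
Xander, 110000


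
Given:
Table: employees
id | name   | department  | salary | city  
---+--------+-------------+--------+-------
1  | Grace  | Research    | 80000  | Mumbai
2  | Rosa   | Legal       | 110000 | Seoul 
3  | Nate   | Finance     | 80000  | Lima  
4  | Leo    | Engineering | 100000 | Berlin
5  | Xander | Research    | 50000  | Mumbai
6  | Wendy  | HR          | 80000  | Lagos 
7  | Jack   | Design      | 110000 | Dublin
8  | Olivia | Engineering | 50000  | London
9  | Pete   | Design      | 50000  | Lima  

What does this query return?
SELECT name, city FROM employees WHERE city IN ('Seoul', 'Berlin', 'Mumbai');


Filtering: city IN ('Seoul', 'Berlin', 'Mumbai')
Matching: 4 rows

4 rows:
Grace, Mumbai
Rosa, Seoul
Leo, Berlin
Xander, Mumbai


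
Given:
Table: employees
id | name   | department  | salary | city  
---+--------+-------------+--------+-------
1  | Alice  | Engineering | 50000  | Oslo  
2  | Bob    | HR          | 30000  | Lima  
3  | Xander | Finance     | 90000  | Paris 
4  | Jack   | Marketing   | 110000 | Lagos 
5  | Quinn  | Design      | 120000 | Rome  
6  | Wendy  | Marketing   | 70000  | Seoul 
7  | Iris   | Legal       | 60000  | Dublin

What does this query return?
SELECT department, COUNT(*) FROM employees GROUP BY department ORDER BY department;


Assigning each row to its department group:
  Alice -> Engineering
  Bob -> HR
  Xander -> Finance
  Jack -> Marketing
  Quinn -> Design
  Wendy -> Marketing
  Iris -> Legal


6 groups:
Design, 1
Engineering, 1
Finance, 1
HR, 1
Legal, 1
Marketing, 2


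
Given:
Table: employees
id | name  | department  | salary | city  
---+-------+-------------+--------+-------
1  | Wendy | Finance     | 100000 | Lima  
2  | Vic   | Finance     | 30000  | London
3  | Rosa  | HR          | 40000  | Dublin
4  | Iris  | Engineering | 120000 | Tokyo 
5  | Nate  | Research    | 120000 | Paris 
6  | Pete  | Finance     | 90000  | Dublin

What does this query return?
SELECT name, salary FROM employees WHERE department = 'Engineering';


Filtering: department = 'Engineering'
Matching rows: 1

1 rows:
Iris, 120000


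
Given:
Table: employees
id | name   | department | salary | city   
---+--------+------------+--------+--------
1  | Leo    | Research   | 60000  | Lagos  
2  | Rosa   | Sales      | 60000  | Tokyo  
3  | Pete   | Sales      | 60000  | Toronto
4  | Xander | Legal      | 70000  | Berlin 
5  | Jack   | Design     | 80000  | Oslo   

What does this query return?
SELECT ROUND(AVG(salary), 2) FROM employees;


SUM(salary) = 330000
COUNT = 5
ROUND(AVG, 2) = ROUND(330000 / 5, 2) = 66000.0

66000.0


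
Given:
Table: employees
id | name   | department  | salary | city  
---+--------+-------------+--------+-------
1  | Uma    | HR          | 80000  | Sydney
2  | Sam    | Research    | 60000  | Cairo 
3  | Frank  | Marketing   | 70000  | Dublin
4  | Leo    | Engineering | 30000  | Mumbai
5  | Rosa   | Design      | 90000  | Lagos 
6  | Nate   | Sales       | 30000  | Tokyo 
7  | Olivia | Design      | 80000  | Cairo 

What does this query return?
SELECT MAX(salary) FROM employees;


Salaries: 80000, 60000, 70000, 30000, 90000, 30000, 80000
MAX = 90000

90000


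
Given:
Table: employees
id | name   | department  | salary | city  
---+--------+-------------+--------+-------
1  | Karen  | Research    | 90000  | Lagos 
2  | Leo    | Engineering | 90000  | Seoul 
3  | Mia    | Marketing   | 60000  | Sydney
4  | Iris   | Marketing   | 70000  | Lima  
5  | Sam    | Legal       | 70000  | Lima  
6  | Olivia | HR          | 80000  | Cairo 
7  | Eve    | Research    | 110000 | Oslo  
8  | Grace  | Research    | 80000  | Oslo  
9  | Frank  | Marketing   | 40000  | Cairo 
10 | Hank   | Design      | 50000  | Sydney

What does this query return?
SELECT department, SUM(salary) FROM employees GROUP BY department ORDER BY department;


Summing salary within each department:
  Design: 50000 = 50000
  Engineering: 90000 = 90000
  HR: 80000 = 80000
  Legal: 70000 = 70000
  Marketing: 60000 + 70000 + 40000 = 170000
  Research: 90000 + 110000 + 80000 = 280000


6 groups:
Design, 50000
Engineering, 90000
HR, 80000
Legal, 70000
Marketing, 170000
Research, 280000


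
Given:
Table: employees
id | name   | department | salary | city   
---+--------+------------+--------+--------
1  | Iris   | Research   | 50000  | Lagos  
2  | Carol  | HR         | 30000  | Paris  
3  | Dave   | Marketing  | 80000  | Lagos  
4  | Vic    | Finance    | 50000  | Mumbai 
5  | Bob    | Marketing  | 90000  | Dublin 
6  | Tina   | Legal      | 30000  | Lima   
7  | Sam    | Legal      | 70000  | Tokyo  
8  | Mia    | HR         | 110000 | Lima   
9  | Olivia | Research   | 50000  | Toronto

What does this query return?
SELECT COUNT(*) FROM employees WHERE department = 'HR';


Counting rows where department = 'HR'
  Carol -> MATCH
  Mia -> MATCH


2


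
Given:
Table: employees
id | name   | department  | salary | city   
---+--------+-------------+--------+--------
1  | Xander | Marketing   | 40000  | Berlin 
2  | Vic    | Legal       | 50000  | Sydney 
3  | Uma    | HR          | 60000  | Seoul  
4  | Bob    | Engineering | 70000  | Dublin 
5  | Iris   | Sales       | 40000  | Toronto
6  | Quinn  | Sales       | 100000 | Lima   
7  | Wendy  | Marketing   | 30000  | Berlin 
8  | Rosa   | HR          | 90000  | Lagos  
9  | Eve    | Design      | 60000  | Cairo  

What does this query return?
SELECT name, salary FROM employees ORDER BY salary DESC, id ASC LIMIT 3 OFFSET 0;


Sort by salary DESC (id ASC tiebreak), then skip 0 and take 3
Rows 1 through 3

3 rows:
Quinn, 100000
Rosa, 90000
Bob, 70000


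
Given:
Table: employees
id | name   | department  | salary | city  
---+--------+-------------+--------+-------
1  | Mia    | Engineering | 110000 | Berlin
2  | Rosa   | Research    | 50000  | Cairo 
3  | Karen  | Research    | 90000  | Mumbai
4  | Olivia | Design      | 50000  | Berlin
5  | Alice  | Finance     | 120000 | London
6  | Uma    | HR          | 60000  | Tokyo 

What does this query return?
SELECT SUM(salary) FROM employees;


SUM(salary) = 110000 + 50000 + 90000 + 50000 + 120000 + 60000 = 480000

480000


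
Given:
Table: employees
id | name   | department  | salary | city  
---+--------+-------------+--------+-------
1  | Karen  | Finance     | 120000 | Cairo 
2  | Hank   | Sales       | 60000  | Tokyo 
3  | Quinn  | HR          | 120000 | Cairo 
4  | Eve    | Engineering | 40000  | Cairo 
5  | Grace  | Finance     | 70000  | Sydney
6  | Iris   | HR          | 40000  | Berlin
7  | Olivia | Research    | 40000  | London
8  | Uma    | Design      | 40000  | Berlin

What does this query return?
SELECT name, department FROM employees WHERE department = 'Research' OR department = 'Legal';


Filtering: department = 'Research' OR 'Legal'
Matching: 1 rows

1 rows:
Olivia, Research


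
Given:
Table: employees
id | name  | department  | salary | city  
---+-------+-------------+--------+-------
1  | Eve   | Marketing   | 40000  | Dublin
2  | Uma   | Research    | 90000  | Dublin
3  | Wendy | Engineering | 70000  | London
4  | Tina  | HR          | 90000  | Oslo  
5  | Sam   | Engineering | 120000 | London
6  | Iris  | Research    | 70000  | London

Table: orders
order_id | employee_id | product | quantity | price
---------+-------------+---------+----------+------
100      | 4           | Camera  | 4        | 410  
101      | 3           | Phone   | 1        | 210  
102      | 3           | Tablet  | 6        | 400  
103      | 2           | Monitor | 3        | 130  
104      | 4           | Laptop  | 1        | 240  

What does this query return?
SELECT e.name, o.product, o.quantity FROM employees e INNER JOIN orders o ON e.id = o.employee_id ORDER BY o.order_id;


Joining employees.id = orders.employee_id:
  employee Tina (id=4) -> order Camera
  employee Wendy (id=3) -> order Phone
  employee Wendy (id=3) -> order Tablet
  employee Uma (id=2) -> order Monitor
  employee Tina (id=4) -> order Laptop


5 rows:
Tina, Camera, 4
Wendy, Phone, 1
Wendy, Tablet, 6
Uma, Monitor, 3
Tina, Laptop, 1


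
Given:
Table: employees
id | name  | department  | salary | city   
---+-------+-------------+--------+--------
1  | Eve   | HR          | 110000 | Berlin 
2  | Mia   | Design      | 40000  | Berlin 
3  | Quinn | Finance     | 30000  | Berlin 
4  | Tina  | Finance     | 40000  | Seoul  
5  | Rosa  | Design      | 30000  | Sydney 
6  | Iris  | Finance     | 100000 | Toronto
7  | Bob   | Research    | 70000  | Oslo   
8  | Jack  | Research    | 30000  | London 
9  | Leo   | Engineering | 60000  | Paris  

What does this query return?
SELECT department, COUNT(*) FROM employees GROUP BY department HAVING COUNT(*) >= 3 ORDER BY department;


Groups with count >= 3:
  Finance: 3 -> PASS
  Design: 2 -> filtered out
  Engineering: 1 -> filtered out
  HR: 1 -> filtered out
  Research: 2 -> filtered out


1 groups:
Finance, 3
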